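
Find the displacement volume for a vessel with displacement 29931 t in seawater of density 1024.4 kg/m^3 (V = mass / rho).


Formula: V = mass / rho
Step 1 — convert tonnes to kg: 29931 t * 1000 = 29931000 kg
Step 2 — V = 29931000 / 1024.4 ≈ 29218 m^3 (5 s.f.)

29218 m^3


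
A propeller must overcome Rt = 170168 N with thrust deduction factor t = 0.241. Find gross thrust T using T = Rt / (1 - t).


Formula: T = Rt / (1 - t)
Step 1 — (1 - t) = 1 - 0.241 = 0.759
Step 2 — T = 170168 / 0.759 ≈ 224200 N (5 s.f.)

224200 N


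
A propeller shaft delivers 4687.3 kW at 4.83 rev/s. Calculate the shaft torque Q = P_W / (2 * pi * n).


Formula: Q = P_W / (2 * pi * n)
Step 1 — P_W = 4687.3 kW * 1000 = 4687300.0 W
Step 2 — 2 * pi * n = 2 * pi * 4.83 = 30.347785
Step 3 — Q = 4687300.0 / 30.347785 ≈ 154450 N·m (5 s.f.)

154450 N·m


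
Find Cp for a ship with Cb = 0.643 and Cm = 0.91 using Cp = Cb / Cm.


Formula: Cp = Cb / Cm
Substituting: Cp = 0.643 / 0.91
Result: Cp ≈ 0.70659 (5 s.f.)

0.70659


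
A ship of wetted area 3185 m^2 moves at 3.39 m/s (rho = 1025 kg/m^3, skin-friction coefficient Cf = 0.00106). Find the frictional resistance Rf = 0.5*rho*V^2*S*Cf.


Formula: Rf = 0.5 * rho * V^2 * S * Cf
Step 1 — V^2 = 3.39^2 = 11.4921
Step 2 — 0.5 * rho * V^2 = 0.5 * 1025 * 11.4921 = 5889.70125
Step 3 — Rf = 5889.70125 * 3185 * 0.00106 ≈ 19884 N (5 s.f.)

19884 N


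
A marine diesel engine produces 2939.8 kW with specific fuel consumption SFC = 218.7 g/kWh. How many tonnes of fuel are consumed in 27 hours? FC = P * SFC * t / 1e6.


Formula: FC (tonnes) = P * SFC * t / 1,000,000
Step 1 — P * SFC * t = 2939.8 * 218.7 * 27 = 17359225.02 g
Step 2 — FC (tonnes) = 17359225.02 / 1,000,000 ≈ 17.359 tonnes (5 s.f.)

17.359 tonnes


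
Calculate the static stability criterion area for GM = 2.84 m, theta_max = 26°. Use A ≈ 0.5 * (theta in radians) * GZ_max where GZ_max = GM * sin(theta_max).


Formula: GZ_max = GM * sin(theta); Area = 0.5 * theta_rad * GZ_max
Step 1 — GZ_max = 2.84 * sin(26°) = 2.84 * 0.438371 = 1.244974 m
Step 2 — theta_rad = 26 * pi/180 = 0.453786 rad
Step 3 — Area = 0.5 * 0.453786 * 1.244974 ≈ 0.28248 m·rad (5 s.f.)

0.28248 m·rad


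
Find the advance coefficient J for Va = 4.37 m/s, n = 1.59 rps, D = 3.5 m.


Formula: J = Va / (n * D)
Step 1 — n * D = 1.59 * 3.5 = 5.565
Step 2 — J = 4.37 / 5.565 ≈ 0.78527 (5 s.f.)

0.78527


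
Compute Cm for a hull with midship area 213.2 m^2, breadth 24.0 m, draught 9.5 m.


Formula: Cm = Am / (B * T)
Step 1 — B * T = 24.0 * 9.5 = 228.0 m^2
Step 2 — Cm = 213.2 / 228.0 ≈ 0.93509 (5 s.f.)

0.93509


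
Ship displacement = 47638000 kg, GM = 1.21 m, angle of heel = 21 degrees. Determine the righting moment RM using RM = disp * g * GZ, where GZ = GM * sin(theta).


Formula: GZ = GM * sin(theta); RM = disp * g * GZ
Step 1 — GZ = 1.21 * sin(21°) = 1.21 * 0.358368 = 0.433625 m
Step 2 — RM = 47638000 * 9.81 * 0.433625 ≈ 202650000 N·m (5 s.f.)

202650000 N·m


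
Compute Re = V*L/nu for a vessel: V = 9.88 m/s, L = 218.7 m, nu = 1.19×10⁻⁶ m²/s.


Formula: Re = V * L / nu
Step 1 — V * L = 9.88 * 218.7 = 2160.756 m^2/s
Step 2 — Re = 2160.756 / 1.19e-6 = 1.82e+09

1.82e+09


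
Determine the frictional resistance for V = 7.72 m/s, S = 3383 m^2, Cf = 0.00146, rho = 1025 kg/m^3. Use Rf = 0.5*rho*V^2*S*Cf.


Formula: Rf = 0.5 * rho * V^2 * S * Cf
Step 1 — V^2 = 7.72^2 = 59.5984
Step 2 — 0.5 * rho * V^2 = 0.5 * 1025 * 59.5984 = 30544.18
Step 3 — Rf = 30544.18 * 3383 * 0.00146 ≈ 150860 N (5 s.f.)

150860 N


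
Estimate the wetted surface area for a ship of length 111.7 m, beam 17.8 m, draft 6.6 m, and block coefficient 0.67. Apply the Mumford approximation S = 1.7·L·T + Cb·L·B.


Formula: S = 1.7*L*T + V/T with V = Cb*L*B*T, i.e. S = L * (1.7*T + Cb*B)
Step 1 — 1.7*T = 1.7 * 6.6 = 11.22 m
Step 2 — Cb*B = 0.67 * 17.8 = 11.926 m
Step 3 — 1.7*T + Cb*B = 11.22 + 11.926 = 23.146 m
Step 4 — S = 111.7 * 23.146 ≈ 2585.4 m^2 (5 s.f.)

2585.4 m^2


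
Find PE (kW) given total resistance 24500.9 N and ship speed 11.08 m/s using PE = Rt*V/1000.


Formula: PE = Rt * V / 1000 (kW)
Step 1 — PE (W) = 24500.9 * 11.08 = 271469.972 W
Step 2 — PE (kW) = 271469.972 / 1000 ≈ 271.47 kW (5 s.f.)

271.47 kW


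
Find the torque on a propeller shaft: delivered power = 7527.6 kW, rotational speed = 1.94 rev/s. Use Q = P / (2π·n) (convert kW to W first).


Formula: Q = P_W / (2 * pi * n)
Step 1 — P_W = 7527.6 kW * 1000 = 7527600.0 W
Step 2 — 2 * pi * n = 2 * pi * 1.94 = 12.189379
Step 3 — Q = 7527600.0 / 12.189379 ≈ 617550 N·m (5 s.f.)

617550 N·m


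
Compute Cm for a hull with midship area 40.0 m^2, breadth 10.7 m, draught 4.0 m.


Formula: Cm = Am / (B * T)
Step 1 — B * T = 10.7 * 4.0 = 42.8 m^2
Step 2 — Cm = 40.0 / 42.8 ≈ 0.93458 (5 s.f.)

0.93458


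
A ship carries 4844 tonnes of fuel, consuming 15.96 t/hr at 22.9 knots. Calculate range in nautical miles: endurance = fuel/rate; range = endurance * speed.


Formula: endurance = fuel / rate; range = endurance * speed
Step 1 — endurance = 4844 / 15.96 = 303.5088 hours
Step 2 — range = 303.5088 * 22.9 ≈ 6950.4 nautical miles (5 s.f.)

6950.4 NM


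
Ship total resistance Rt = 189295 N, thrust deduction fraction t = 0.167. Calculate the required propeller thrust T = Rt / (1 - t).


Formula: T = Rt / (1 - t)
Step 1 — (1 - t) = 1 - 0.167 = 0.833
Step 2 — T = 189295 / 0.833 ≈ 227240 N (5 s.f.)

227240 N


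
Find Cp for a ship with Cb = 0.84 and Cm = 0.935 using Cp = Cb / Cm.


Formula: Cp = Cb / Cm
Substituting: Cp = 0.84 / 0.935
Result: Cp ≈ 0.89840 (5 s.f.)

0.89840


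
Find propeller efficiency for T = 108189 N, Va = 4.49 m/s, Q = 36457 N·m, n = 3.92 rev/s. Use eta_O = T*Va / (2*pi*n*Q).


Formula: eta = T * Va / (2 * pi * n * Q)
Step 1 — numerator = T * Va = 108189 * 4.49 = 485768.61
Step 2 — 2 * pi * n = 2 * pi * 3.92 = 24.630086
Step 3 — denominator = 24.630086 * 36457 = 897939.05
Step 4 — eta = 485768.61 / 897939.05 ≈ 0.54098 (5 s.f.)

0.54098


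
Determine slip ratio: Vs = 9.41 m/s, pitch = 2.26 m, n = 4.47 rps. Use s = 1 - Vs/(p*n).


Formula: s = 1 - Vs / (p * n)
Step 1 — p * n = 2.26 * 4.47 = 10.1022
Step 2 — Vs / (p*n) = 9.41 / 10.1022 = 0.93148 (6 d.p.)
Step 3 — s = 1 - 0.93148 = 0.06852

0.06852


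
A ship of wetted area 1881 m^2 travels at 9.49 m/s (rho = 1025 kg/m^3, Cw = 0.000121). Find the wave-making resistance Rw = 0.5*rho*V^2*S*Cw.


Formula: Rw = 0.5 * rho * V^2 * S * Cw
Step 1 — V^2 = 9.49^2 = 90.0601
Step 2 — 0.5 * rho * V^2 = 0.5 * 1025 * 90.0601 = 46155.80125
Step 3 — Rw = 46155.80125 * 1881 * 0.000121 ≈ 10505 N (5 s.f.)

10505 N


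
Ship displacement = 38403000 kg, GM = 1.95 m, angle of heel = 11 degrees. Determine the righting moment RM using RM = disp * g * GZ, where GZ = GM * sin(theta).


Formula: GZ = GM * sin(theta); RM = disp * g * GZ
Step 1 — GZ = 1.95 * sin(11°) = 1.95 * 0.190809 = 0.372078 m
Step 2 — RM = 38403000 * 9.81 * 0.372078 ≈ 140170000 N·m (5 s.f.)

140170000 N·m


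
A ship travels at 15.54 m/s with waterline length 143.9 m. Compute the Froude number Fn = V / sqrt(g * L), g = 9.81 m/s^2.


Formula: Fn = V / sqrt(g * L)
Step 1 — g * L = 9.81 * 143.9 = 1411.659
Step 2 — sqrt(g * L) = sqrt(1411.659) = 37.572051
Step 3 — Fn = 15.54 / 37.572051 ≈ 0.41361 (5 s.f.)

0.41361


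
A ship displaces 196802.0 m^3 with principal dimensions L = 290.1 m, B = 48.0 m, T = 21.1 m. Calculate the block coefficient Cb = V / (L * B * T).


Formula: Cb = V / (L * B * T)
Step 1 — L * B * T = 290.1 * 48.0 * 21.1 = 293813.28 m^3
Step 2 — Cb = 196802.0 / 293813.28 ≈ 0.66982 (5 s.f.)

0.66982


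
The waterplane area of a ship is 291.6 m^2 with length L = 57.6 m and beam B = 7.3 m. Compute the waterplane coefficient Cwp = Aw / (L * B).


Formula: Cwp = Aw / (L * B)
Step 1 — L * B = 57.6 * 7.3 = 420.48 m^2
Step 2 — Cwp = 291.6 / 420.48 ≈ 0.69349 (5 s.f.)

0.69349


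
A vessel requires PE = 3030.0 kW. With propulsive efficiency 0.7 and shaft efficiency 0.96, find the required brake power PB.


Formula: PB = PE / (eta_D * eta_S)
Step 1 — combined efficiency = eta_D * eta_S = 0.7 * 0.96 = 0.672
Step 2 — PB = 3030.0 / 0.672 ≈ 4508.9 kW (5 s.f.)

4508.9 kW


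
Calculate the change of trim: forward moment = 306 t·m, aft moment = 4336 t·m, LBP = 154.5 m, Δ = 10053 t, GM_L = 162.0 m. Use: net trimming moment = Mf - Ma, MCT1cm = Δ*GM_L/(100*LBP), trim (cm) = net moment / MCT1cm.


Formula: net trimming moment = Mf - Ma; MCT1cm = Δ*GM_L/(100*LBP); trim = net moment / MCT1cm
Step 1 — net trimming moment = 306 - 4336 = -4030 t·m
Step 2 — MCT1cm = 10053 * 162.0 / (100 * 154.5) = 105.4101 t·m/cm
Step 3 — trim = -4030 / 105.4101 ≈ -38.232 cm (5 s.f.)

-38.232 cm


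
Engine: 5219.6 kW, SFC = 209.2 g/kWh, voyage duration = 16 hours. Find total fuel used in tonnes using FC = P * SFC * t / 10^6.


Formula: FC (tonnes) = P * SFC * t / 1,000,000
Step 1 — P * SFC * t = 5219.6 * 209.2 * 16 = 17471045.12 g
Step 2 — FC (tonnes) = 17471045.12 / 1,000,000 ≈ 17.471 tonnes (5 s.f.)

17.471 tonnes


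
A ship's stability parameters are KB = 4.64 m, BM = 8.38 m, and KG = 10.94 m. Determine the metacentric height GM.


Formula: GM = KB + BM - KG
Step 1 — KM = KB + BM = 4.64 + 8.38 = 13.02 m
Step 2 — GM = KM - KG = 13.02 - 10.94 = 2.08 m

2.08 m


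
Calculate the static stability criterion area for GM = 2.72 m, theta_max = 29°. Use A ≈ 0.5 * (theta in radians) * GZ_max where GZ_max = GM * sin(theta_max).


Formula: GZ_max = GM * sin(theta); Area = 0.5 * theta_rad * GZ_max
Step 1 — GZ_max = 2.72 * sin(29°) = 2.72 * 0.48481 = 1.318683 m
Step 2 — theta_rad = 29 * pi/180 = 0.506145 rad
Step 3 — Area = 0.5 * 0.506145 * 1.318683 ≈ 0.33372 m·rad (5 s.f.)

0.33372 m·rad


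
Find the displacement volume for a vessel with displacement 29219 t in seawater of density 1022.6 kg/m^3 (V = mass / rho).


Formula: V = mass / rho
Step 1 — convert tonnes to kg: 29219 t * 1000 = 29219000 kg
Step 2 — V = 29219000 / 1022.6 ≈ 28573 m^3 (5 s.f.)

28573 m^3


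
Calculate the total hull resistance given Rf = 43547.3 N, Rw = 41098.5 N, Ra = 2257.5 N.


Formula: Rt = Rf + Rw + Ra
Substituting: Rt = 43547.3 + 41098.5 + 2257.5
Result: Rt = 86903.3 N

86903.3 N


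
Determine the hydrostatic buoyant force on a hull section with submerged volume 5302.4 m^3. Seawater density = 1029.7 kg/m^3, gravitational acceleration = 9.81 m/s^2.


Formula: Fb = rho * g * V
Substituting: Fb = 1029.7 * 9.81 * 5302.4
Intermediate: 1029.7 * 9.81 = 10101.357
Result: Fb = 10101.357 * 5302.4 ≈ 53561000 N (5 s.f.)

53561000 N


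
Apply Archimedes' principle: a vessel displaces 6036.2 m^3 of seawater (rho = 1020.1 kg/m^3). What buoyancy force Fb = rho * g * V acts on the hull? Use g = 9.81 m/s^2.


Formula: Fb = rho * g * V
Substituting: Fb = 1020.1 * 9.81 * 6036.2
Intermediate: 1020.1 * 9.81 = 10007.181
Result: Fb = 10007.181 * 6036.2 ≈ 60405000 N (5 s.f.)

60405000 N


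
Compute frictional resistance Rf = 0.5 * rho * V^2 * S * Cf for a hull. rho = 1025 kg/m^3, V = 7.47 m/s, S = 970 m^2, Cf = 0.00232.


Formula: Rf = 0.5 * rho * V^2 * S * Cf
Step 1 — V^2 = 7.47^2 = 55.8009
Step 2 — 0.5 * rho * V^2 = 0.5 * 1025 * 55.8009 = 28597.96125
Step 3 — Rf = 28597.96125 * 970 * 0.00232 ≈ 64357 N (5 s.f.)

64357 N


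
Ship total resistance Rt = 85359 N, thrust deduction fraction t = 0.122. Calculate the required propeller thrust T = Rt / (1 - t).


Formula: T = Rt / (1 - t)
Step 1 — (1 - t) = 1 - 0.122 = 0.878
Step 2 — T = 85359 / 0.878 ≈ 97220 N (5 s.f.)

97220 N


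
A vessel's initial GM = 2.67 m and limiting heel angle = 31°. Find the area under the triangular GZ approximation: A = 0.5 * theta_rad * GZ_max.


Formula: GZ_max = GM * sin(theta); Area = 0.5 * theta_rad * GZ_max
Step 1 — GZ_max = 2.67 * sin(31°) = 2.67 * 0.515038 = 1.375151 m
Step 2 — theta_rad = 31 * pi/180 = 0.541052 rad
Step 3 — Area = 0.5 * 0.541052 * 1.375151 ≈ 0.37201 m·rad (5 s.f.)

0.37201 m·rad


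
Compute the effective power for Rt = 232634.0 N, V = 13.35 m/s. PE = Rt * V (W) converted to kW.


Formula: PE = Rt * V / 1000 (kW)
Step 1 — PE (W) = 232634.0 * 13.35 = 3105663.9 W
Step 2 — PE (kW) = 3105663.9 / 1000 ≈ 3105.7 kW (5 s.f.)

3105.7 kW


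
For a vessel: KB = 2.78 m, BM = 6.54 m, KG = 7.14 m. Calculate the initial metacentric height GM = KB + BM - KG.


Formula: GM = KB + BM - KG
Step 1 — KM = KB + BM = 2.78 + 6.54 = 9.32 m
Step 2 — GM = KM - KG = 9.32 - 7.14 = 2.18 m

2.18 m


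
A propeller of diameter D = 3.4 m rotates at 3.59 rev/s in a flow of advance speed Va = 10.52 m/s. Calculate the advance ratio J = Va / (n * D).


Formula: J = Va / (n * D)
Step 1 — n * D = 3.59 * 3.4 = 12.206
Step 2 — J = 10.52 / 12.206 ≈ 0.86187 (5 s.f.)

0.86187


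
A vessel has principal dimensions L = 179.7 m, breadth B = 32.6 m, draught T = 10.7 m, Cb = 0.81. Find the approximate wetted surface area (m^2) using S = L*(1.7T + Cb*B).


Formula: S = 1.7*L*T + V/T with V = Cb*L*B*T, i.e. S = L * (1.7*T + Cb*B)
Step 1 — 1.7*T = 1.7 * 10.7 = 18.19 m
Step 2 — Cb*B = 0.81 * 32.6 = 26.406 m
Step 3 — 1.7*T + Cb*B = 18.19 + 26.406 = 44.596 m
Step 4 — S = 179.7 * 44.596 ≈ 8013.9 m^2 (5 s.f.)

8013.9 m^2


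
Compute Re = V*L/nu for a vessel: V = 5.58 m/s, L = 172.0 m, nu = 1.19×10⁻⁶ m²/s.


Formula: Re = V * L / nu
Step 1 — V * L = 5.58 * 172.0 = 959.76 m^2/s
Step 2 — Re = 959.76 / 1.19e-6 = 8.07e+08

8.07e+08


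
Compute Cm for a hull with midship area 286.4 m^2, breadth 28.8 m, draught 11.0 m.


Formula: Cm = Am / (B * T)
Step 1 — B * T = 28.8 * 11.0 = 316.8 m^2
Step 2 — Cm = 286.4 / 316.8 ≈ 0.90404 (5 s.f.)

0.90404


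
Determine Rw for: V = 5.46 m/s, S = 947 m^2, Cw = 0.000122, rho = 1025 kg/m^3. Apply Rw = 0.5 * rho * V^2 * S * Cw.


Formula: Rw = 0.5 * rho * V^2 * S * Cw
Step 1 — V^2 = 5.46^2 = 29.8116
Step 2 — 0.5 * rho * V^2 = 0.5 * 1025 * 29.8116 = 15278.445
Step 3 — Rw = 15278.445 * 947 * 0.000122 ≈ 1765.2 N (5 s.f.)

1765.2 N


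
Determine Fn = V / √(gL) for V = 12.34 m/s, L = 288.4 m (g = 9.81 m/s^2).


Formula: Fn = V / sqrt(g * L)
Step 1 — g * L = 9.81 * 288.4 = 2829.204
Step 2 — sqrt(g * L) = sqrt(2829.204) = 53.190262
Step 3 — Fn = 12.34 / 53.190262 ≈ 0.23200 (5 s.f.)

0.23200


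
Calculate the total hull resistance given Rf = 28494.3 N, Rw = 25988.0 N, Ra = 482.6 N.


Formula: Rt = Rf + Rw + Ra
Substituting: Rt = 28494.3 + 25988.0 + 482.6
Result: Rt = 54964.9 N

54964.9 N


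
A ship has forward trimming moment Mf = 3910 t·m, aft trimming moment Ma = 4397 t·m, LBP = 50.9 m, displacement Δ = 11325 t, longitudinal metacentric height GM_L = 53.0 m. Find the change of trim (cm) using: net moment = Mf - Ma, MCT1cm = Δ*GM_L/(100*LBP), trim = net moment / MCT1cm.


Formula: net trimming moment = Mf - Ma; MCT1cm = Δ*GM_L/(100*LBP); trim = net moment / MCT1cm
Step 1 — net trimming moment = 3910 - 4397 = -487 t·m
Step 2 — MCT1cm = 11325 * 53.0 / (100 * 50.9) = 117.9224 t·m/cm
Step 3 — trim = -487 / 117.9224 ≈ -4.1298 cm (5 s.f.)

-4.1298 cm


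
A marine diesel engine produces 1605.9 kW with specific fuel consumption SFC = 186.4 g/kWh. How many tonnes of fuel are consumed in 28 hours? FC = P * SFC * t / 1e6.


Formula: FC (tonnes) = P * SFC * t / 1,000,000
Step 1 — P * SFC * t = 1605.9 * 186.4 * 28 = 8381513.28 g
Step 2 — FC (tonnes) = 8381513.28 / 1,000,000 ≈ 8.3815 tonnes (5 s.f.)

8.3815 tonnes


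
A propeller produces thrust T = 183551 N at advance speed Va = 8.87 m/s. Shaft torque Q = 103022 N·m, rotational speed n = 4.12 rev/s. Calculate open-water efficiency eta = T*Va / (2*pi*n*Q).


Formula: eta = T * Va / (2 * pi * n * Q)
Step 1 — numerator = T * Va = 183551 * 8.87 = 1628097.37
Step 2 — 2 * pi * n = 2 * pi * 4.12 = 25.886723
Step 3 — denominator = 25.886723 * 103022 = 2666901.98
Step 4 — eta = 1628097.37 / 2666901.98 ≈ 0.61048 (5 s.f.)

0.61048


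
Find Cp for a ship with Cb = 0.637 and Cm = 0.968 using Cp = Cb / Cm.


Formula: Cp = Cb / Cm
Substituting: Cp = 0.637 / 0.968
Result: Cp ≈ 0.65806 (5 s.f.)

0.65806


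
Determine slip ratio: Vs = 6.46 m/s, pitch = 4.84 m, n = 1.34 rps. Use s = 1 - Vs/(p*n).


Formula: s = 1 - Vs / (p * n)
Step 1 — p * n = 4.84 * 1.34 = 6.4856
Step 2 — Vs / (p*n) = 6.46 / 6.4856 = 0.996053 (6 d.p.)
Step 3 — s = 1 - 0.996053 = 0.003947

0.003947


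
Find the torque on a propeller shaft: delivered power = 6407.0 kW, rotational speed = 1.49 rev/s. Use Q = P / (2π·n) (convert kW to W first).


Formula: Q = P_W / (2 * pi * n)
Step 1 — P_W = 6407.0 kW * 1000 = 6407000.0 W
Step 2 — 2 * pi * n = 2 * pi * 1.49 = 9.361946
Step 3 — Q = 6407000.0 / 9.361946 ≈ 684370 N·m (5 s.f.)

684370 N·m


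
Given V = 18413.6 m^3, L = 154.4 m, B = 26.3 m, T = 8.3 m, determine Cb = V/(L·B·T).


Formula: Cb = V / (L * B * T)
Step 1 — L * B * T = 154.4 * 26.3 * 8.3 = 33703.976 m^3
Step 2 — Cb = 18413.6 / 33703.976 ≈ 0.54633 (5 s.f.)

0.54633


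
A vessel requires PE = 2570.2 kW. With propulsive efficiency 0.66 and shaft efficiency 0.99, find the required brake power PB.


Formula: PB = PE / (eta_D * eta_S)
Step 1 — combined efficiency = eta_D * eta_S = 0.66 * 0.99 = 0.6534
Step 2 — PB = 2570.2 / 0.6534 ≈ 3933.6 kW (5 s.f.)

3933.6 kW


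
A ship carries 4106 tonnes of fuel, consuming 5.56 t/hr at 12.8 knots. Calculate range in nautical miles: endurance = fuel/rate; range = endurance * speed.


Formula: endurance = fuel / rate; range = endurance * speed
Step 1 — endurance = 4106 / 5.56 = 738.4892 hours
Step 2 — range = 738.4892 * 12.8 ≈ 9452.7 nautical miles (5 s.f.)

9452.7 NM


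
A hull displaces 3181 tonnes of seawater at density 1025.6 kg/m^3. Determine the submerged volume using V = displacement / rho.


Formula: V = mass / rho
Step 1 — convert tonnes to kg: 3181 t * 1000 = 3181000 kg
Step 2 — V = 3181000 / 1025.6 ≈ 3101.6 m^3 (5 s.f.)

3101.6 m^3


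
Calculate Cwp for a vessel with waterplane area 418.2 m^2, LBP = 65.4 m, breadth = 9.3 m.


Formula: Cwp = Aw / (L * B)
Step 1 — L * B = 65.4 * 9.3 = 608.22 m^2
Step 2 — Cwp = 418.2 / 608.22 ≈ 0.68758 (5 s.f.)

0.68758


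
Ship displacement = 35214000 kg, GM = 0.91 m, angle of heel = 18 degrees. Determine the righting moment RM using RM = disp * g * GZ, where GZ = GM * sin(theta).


Formula: GZ = GM * sin(theta); RM = disp * g * GZ
Step 1 — GZ = 0.91 * sin(18°) = 0.91 * 0.309017 = 0.281205 m
Step 2 — RM = 35214000 * 9.81 * 0.281205 ≈ 97142000 N·m (5 s.f.)

97142000 N·m


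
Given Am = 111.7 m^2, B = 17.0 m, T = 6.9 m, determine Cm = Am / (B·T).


Formula: Cm = Am / (B * T)
Step 1 — B * T = 17.0 * 6.9 = 117.3 m^2
Step 2 — Cm = 111.7 / 117.3 ≈ 0.95226 (5 s.f.)

0.95226


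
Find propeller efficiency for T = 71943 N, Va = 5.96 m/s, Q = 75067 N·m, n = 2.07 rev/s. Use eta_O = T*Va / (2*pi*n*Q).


Formula: eta = T * Va / (2 * pi * n * Q)
Step 1 — numerator = T * Va = 71943 * 5.96 = 428780.28
Step 2 — 2 * pi * n = 2 * pi * 2.07 = 13.006194
Step 3 — denominator = 13.006194 * 75067 = 976335.96
Step 4 — eta = 428780.28 / 976335.96 ≈ 0.43917 (5 s.f.)

0.43917


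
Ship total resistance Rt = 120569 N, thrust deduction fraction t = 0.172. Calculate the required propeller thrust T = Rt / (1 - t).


Formula: T = Rt / (1 - t)
Step 1 — (1 - t) = 1 - 0.172 = 0.828
Step 2 — T = 120569 / 0.828 ≈ 145610 N (5 s.f.)

145610 N


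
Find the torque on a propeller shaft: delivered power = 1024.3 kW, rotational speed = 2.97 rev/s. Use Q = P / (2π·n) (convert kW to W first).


Formula: Q = P_W / (2 * pi * n)
Step 1 — P_W = 1024.3 kW * 1000 = 1024300.0 W
Step 2 — 2 * pi * n = 2 * pi * 2.97 = 18.66106
Step 3 — Q = 1024300.0 / 18.66106 ≈ 54890 N·m (5 s.f.)

54890 N·m


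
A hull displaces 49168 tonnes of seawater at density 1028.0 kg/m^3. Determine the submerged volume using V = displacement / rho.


Formula: V = mass / rho
Step 1 — convert tonnes to kg: 49168 t * 1000 = 49168000 kg
Step 2 — V = 49168000 / 1028.0 ≈ 47829 m^3 (5 s.f.)

47829 m^3


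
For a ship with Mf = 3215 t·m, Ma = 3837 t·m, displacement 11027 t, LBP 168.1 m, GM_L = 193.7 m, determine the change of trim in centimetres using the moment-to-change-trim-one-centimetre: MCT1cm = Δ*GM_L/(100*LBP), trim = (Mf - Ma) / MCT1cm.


Formula: net trimming moment = Mf - Ma; MCT1cm = Δ*GM_L/(100*LBP); trim = net moment / MCT1cm
Step 1 — net trimming moment = 3215 - 3837 = -622 t·m
Step 2 — MCT1cm = 11027 * 193.7 / (100 * 168.1) = 127.0631 t·m/cm
Step 3 — trim = -622 / 127.0631 ≈ -4.8952 cm (5 s.f.)

-4.8952 cm


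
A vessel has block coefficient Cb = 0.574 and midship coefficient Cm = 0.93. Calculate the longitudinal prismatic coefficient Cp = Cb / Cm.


Formula: Cp = Cb / Cm
Substituting: Cp = 0.574 / 0.93
Result: Cp ≈ 0.61720 (5 s.f.)

0.61720


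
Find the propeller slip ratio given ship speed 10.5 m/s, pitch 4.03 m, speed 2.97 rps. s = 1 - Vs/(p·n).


Formula: s = 1 - Vs / (p * n)
Step 1 — p * n = 4.03 * 2.97 = 11.9691
Step 2 — Vs / (p*n) = 10.5 / 11.9691 = 0.877259 (6 d.p.)
Step 3 — s = 1 - 0.877259 = 0.122741

0.122741


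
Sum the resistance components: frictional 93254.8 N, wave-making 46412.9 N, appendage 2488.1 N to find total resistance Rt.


Formula: Rt = Rf + Rw + Ra
Substituting: Rt = 93254.8 + 46412.9 + 2488.1
Result: Rt = 142155.8 N

142155.8 N


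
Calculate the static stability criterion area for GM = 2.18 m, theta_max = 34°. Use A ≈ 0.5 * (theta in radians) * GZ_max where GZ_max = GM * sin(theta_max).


Formula: GZ_max = GM * sin(theta); Area = 0.5 * theta_rad * GZ_max
Step 1 — GZ_max = 2.18 * sin(34°) = 2.18 * 0.559193 = 1.219041 m
Step 2 — theta_rad = 34 * pi/180 = 0.593412 rad
Step 3 — Area = 0.5 * 0.593412 * 1.219041 ≈ 0.36170 m·rad (5 s.f.)

0.36170 m·rad


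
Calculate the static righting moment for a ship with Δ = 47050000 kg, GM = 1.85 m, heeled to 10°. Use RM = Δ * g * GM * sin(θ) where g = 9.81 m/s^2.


Formula: GZ = GM * sin(theta); RM = disp * g * GZ
Step 1 — GZ = 1.85 * sin(10°) = 1.85 * 0.173648 = 0.321249 m
Step 2 — RM = 47050000 * 9.81 * 0.321249 ≈ 148280000 N·m (5 s.f.)

148280000 N·m


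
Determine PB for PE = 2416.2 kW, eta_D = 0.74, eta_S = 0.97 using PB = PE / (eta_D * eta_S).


Formula: PB = PE / (eta_D * eta_S)
Step 1 — combined efficiency = eta_D * eta_S = 0.74 * 0.97 = 0.7178
Step 2 — PB = 2416.2 / 0.7178 ≈ 3366.1 kW (5 s.f.)

3366.1 kW


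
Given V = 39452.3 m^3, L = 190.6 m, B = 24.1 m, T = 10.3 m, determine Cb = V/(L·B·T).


Formula: Cb = V / (L * B * T)
Step 1 — L * B * T = 190.6 * 24.1 * 10.3 = 47312.638 m^3
Step 2 — Cb = 39452.3 / 47312.638 ≈ 0.83386 (5 s.f.)

0.83386


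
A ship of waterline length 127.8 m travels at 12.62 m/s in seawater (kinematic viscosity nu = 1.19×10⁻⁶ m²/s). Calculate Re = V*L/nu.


Formula: Re = V * L / nu
Step 1 — V * L = 12.62 * 127.8 = 1612.836 m^2/s
Step 2 — Re = 1612.836 / 1.19e-6 = 1.36e+09

1.36e+09


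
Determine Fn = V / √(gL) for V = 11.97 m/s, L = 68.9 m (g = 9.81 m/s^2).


Formula: Fn = V / sqrt(g * L)
Step 1 — g * L = 9.81 * 68.9 = 675.909
Step 2 — sqrt(g * L) = sqrt(675.909) = 25.99825
Step 3 — Fn = 11.97 / 25.99825 ≈ 0.46042 (5 s.f.)

0.46042


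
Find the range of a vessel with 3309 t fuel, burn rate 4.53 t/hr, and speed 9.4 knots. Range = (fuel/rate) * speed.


Formula: endurance = fuel / rate; range = endurance * speed
Step 1 — endurance = 3309 / 4.53 = 730.4636 hours
Step 2 — range = 730.4636 * 9.4 ≈ 6866.4 nautical miles (5 s.f.)

6866.4 NM


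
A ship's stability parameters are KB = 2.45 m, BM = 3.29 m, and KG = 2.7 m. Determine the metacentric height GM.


Formula: GM = KB + BM - KG
Step 1 — KM = KB + BM = 2.45 + 3.29 = 5.74 m
Step 2 — GM = KM - KG = 5.74 - 2.7 = 3.04 m

3.04 m


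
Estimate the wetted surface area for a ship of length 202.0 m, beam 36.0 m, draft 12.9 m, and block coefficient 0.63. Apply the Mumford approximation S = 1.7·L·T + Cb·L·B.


Formula: S = 1.7*L*T + V/T with V = Cb*L*B*T, i.e. S = L * (1.7*T + Cb*B)
Step 1 — 1.7*T = 1.7 * 12.9 = 21.93 m
Step 2 — Cb*B = 0.63 * 36.0 = 22.68 m
Step 3 — 1.7*T + Cb*B = 21.93 + 22.68 = 44.61 m
Step 4 — S = 202.0 * 44.61 ≈ 9011.2 m^2 (5 s.f.)

9011.2 m^2


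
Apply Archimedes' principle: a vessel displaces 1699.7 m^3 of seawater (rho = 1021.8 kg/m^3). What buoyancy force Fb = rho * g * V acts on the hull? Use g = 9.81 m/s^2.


Formula: Fb = rho * g * V
Substituting: Fb = 1021.8 * 9.81 * 1699.7
Intermediate: 1021.8 * 9.81 = 10023.858
Result: Fb = 10023.858 * 1699.7 ≈ 17038000 N (5 s.f.)

17038000 N


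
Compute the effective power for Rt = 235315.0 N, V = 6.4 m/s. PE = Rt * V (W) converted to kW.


Formula: PE = Rt * V / 1000 (kW)
Step 1 — PE (W) = 235315.0 * 6.4 = 1506016.0 W
Step 2 — PE (kW) = 1506016.0 / 1000 ≈ 1506.0 kW (5 s.f.)

1506.0 kW


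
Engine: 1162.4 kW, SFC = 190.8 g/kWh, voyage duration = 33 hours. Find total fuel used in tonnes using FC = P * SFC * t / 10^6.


Formula: FC (tonnes) = P * SFC * t / 1,000,000
Step 1 — P * SFC * t = 1162.4 * 190.8 * 33 = 7318935.36 g
Step 2 — FC (tonnes) = 7318935.36 / 1,000,000 ≈ 7.3189 tonnes (5 s.f.)

7.3189 tonnes


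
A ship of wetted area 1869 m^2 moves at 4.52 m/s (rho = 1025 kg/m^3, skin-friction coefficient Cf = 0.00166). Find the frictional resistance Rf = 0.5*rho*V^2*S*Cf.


Formula: Rf = 0.5 * rho * V^2 * S * Cf
Step 1 — V^2 = 4.52^2 = 20.4304
Step 2 — 0.5 * rho * V^2 = 0.5 * 1025 * 20.4304 = 10470.58
Step 3 — Rf = 10470.58 * 1869 * 0.00166 ≈ 32485 N (5 s.f.)

32485 N


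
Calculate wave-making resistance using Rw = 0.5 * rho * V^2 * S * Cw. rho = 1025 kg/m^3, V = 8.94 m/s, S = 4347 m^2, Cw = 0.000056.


Formula: Rw = 0.5 * rho * V^2 * S * Cw
Step 1 — V^2 = 8.94^2 = 79.9236
Step 2 — 0.5 * rho * V^2 = 0.5 * 1025 * 79.9236 = 40960.845
Step 3 — Rw = 40960.845 * 4347 * 0.000056 ≈ 9971.2 N (5 s.f.)

9971.2 N


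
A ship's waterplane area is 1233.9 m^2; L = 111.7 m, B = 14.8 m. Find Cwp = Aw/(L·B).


Formula: Cwp = Aw / (L * B)
Step 1 — L * B = 111.7 * 14.8 = 1653.16 m^2
Step 2 — Cwp = 1233.9 / 1653.16 ≈ 0.74639 (5 s.f.)

0.74639


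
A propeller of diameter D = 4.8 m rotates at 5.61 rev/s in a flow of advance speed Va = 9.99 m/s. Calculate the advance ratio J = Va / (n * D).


Formula: J = Va / (n * D)
Step 1 — n * D = 5.61 * 4.8 = 26.928
Step 2 — J = 9.99 / 26.928 ≈ 0.37099 (5 s.f.)

0.37099


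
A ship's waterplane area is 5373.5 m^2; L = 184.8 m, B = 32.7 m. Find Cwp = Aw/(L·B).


Formula: Cwp = Aw / (L * B)
Step 1 — L * B = 184.8 * 32.7 = 6042.96 m^2
Step 2 — Cwp = 5373.5 / 6042.96 ≈ 0.88922 (5 s.f.)

0.88922


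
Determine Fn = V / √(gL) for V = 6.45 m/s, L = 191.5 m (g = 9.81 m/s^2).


Formula: Fn = V / sqrt(g * L)
Step 1 — g * L = 9.81 * 191.5 = 1878.615
Step 2 — sqrt(g * L) = sqrt(1878.615) = 43.342993
Step 3 — Fn = 6.45 / 43.342993 ≈ 0.14881 (5 s.f.)

0.14881


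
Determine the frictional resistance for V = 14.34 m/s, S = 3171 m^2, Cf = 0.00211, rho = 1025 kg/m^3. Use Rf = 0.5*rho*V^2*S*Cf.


Formula: Rf = 0.5 * rho * V^2 * S * Cf
Step 1 — V^2 = 14.34^2 = 205.6356
Step 2 — 0.5 * rho * V^2 = 0.5 * 1025 * 205.6356 = 105388.245
Step 3 — Rf = 105388.245 * 3171 * 0.00211 ≈ 705130 N (5 s.f.)

705130 N


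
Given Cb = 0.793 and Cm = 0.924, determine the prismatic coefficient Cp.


Formula: Cp = Cb / Cm
Substituting: Cp = 0.793 / 0.924
Result: Cp ≈ 0.85823 (5 s.f.)

0.85823


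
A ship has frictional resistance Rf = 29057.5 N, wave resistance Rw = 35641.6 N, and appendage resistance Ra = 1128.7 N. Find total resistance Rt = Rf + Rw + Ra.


Formula: Rt = Rf + Rw + Ra
Substituting: Rt = 29057.5 + 35641.6 + 1128.7
Result: Rt = 65827.8 N

65827.8 N


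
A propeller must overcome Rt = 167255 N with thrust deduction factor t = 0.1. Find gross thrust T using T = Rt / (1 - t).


Formula: T = Rt / (1 - t)
Step 1 — (1 - t) = 1 - 0.1 = 0.9
Step 2 — T = 167255 / 0.9 ≈ 185840 N (5 s.f.)

185840 N


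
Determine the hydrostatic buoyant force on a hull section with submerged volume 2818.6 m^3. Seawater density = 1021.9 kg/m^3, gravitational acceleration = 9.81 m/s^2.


Formula: Fb = rho * g * V
Substituting: Fb = 1021.9 * 9.81 * 2818.6
Intermediate: 1021.9 * 9.81 = 10024.839
Result: Fb = 10024.839 * 2818.6 ≈ 28256000 N (5 s.f.)

28256000 N


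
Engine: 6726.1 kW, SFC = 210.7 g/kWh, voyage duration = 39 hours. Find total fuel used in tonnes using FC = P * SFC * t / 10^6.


Formula: FC (tonnes) = P * SFC * t / 1,000,000
Step 1 — P * SFC * t = 6726.1 * 210.7 * 39 = 55270381.53 g
Step 2 — FC (tonnes) = 55270381.53 / 1,000,000 ≈ 55.270 tonnes (5 s.f.)

55.270 tonnes


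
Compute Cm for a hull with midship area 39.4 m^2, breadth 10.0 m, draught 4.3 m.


Formula: Cm = Am / (B * T)
Step 1 — B * T = 10.0 * 4.3 = 43.0 m^2
Step 2 — Cm = 39.4 / 43.0 ≈ 0.91628 (5 s.f.)

0.91628


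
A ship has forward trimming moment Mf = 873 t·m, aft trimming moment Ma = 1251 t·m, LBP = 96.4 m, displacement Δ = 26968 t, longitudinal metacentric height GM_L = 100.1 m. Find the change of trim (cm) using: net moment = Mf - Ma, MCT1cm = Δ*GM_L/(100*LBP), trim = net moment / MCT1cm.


Formula: net trimming moment = Mf - Ma; MCT1cm = Δ*GM_L/(100*LBP); trim = net moment / MCT1cm
Step 1 — net trimming moment = 873 - 1251 = -378 t·m
Step 2 — MCT1cm = 26968 * 100.1 / (100 * 96.4) = 280.0308 t·m/cm
Step 3 — trim = -378 / 280.0308 ≈ -1.3499 cm (5 s.f.)

-1.3499 cm


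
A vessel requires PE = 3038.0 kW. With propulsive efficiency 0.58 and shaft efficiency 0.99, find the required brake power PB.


Formula: PB = PE / (eta_D * eta_S)
Step 1 — combined efficiency = eta_D * eta_S = 0.58 * 0.99 = 0.5742
Step 2 — PB = 3038.0 / 0.5742 ≈ 5290.8 kW (5 s.f.)

5290.8 kW


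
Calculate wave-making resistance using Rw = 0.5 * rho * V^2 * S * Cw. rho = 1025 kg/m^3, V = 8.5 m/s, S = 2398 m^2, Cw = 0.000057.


Formula: Rw = 0.5 * rho * V^2 * S * Cw
Step 1 — V^2 = 8.5^2 = 72.25
Step 2 — 0.5 * rho * V^2 = 0.5 * 1025 * 72.25 = 37028.125
Step 3 — Rw = 37028.125 * 2398 * 0.000057 ≈ 5061.2 N (5 s.f.)

5061.2 N


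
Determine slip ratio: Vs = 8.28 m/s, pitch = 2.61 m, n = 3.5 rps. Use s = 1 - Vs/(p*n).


Formula: s = 1 - Vs / (p * n)
Step 1 — p * n = 2.61 * 3.5 = 9.135
Step 2 — Vs / (p*n) = 8.28 / 9.135 = 0.906404 (6 d.p.)
Step 3 — s = 1 - 0.906404 = 0.093596

0.093596


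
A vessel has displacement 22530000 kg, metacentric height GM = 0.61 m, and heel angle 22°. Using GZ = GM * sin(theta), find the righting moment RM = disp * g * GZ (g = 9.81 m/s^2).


Formula: GZ = GM * sin(theta); RM = disp * g * GZ
Step 1 — GZ = 0.61 * sin(22°) = 0.61 * 0.374607 = 0.22851 m
Step 2 — RM = 22530000 * 9.81 * 0.22851 ≈ 50505000 N·m (5 s.f.)

50505000 N·m


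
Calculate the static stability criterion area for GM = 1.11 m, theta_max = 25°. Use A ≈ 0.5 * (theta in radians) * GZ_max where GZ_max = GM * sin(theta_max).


Formula: GZ_max = GM * sin(theta); Area = 0.5 * theta_rad * GZ_max
Step 1 — GZ_max = 1.11 * sin(25°) = 1.11 * 0.422618 = 0.469106 m
Step 2 — theta_rad = 25 * pi/180 = 0.436332 rad
Step 3 — Area = 0.5 * 0.436332 * 0.469106 ≈ 0.10234 m·rad (5 s.f.)

0.10234 m·rad


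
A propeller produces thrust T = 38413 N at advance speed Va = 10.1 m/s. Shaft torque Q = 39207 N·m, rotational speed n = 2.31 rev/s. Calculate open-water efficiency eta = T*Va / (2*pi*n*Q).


Formula: eta = T * Va / (2 * pi * n * Q)
Step 1 — numerator = T * Va = 38413 * 10.1 = 387971.3
Step 2 — 2 * pi * n = 2 * pi * 2.31 = 14.514158
Step 3 — denominator = 14.514158 * 39207 = 569056.59
Step 4 — eta = 387971.3 / 569056.59 ≈ 0.68178 (5 s.f.)

0.68178


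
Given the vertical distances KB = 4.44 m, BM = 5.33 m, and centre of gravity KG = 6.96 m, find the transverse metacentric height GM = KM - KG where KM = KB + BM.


Formula: GM = KB + BM - KG
Step 1 — KM = KB + BM = 4.44 + 5.33 = 9.77 m
Step 2 — GM = KM - KG = 9.77 - 6.96 = 2.81 m

2.81 m


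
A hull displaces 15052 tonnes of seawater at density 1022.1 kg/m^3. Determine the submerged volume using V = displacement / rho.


Formula: V = mass / rho
Step 1 — convert tonnes to kg: 15052 t * 1000 = 15052000 kg
Step 2 — V = 15052000 / 1022.1 ≈ 14727 m^3 (5 s.f.)

14727 m^3


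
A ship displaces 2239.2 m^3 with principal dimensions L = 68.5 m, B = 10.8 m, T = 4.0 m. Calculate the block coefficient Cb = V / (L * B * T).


Formula: Cb = V / (L * B * T)
Step 1 — L * B * T = 68.5 * 10.8 * 4.0 = 2959.2 m^3
Step 2 — Cb = 2239.2 / 2959.2 ≈ 0.75669 (5 s.f.)

0.75669


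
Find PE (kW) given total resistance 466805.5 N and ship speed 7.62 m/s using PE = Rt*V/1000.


Formula: PE = Rt * V / 1000 (kW)
Step 1 — PE (W) = 466805.5 * 7.62 = 3557057.91 W
Step 2 — PE (kW) = 3557057.91 / 1000 ≈ 3557.1 kW (5 s.f.)

3557.1 kW


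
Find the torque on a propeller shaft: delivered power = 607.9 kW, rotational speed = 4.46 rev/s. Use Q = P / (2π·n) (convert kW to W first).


Formula: Q = P_W / (2 * pi * n)
Step 1 — P_W = 607.9 kW * 1000 = 607900.0 W
Step 2 — 2 * pi * n = 2 * pi * 4.46 = 28.023006
Step 3 — Q = 607900.0 / 28.023006 ≈ 21693 N·m (5 s.f.)

21693 N·m


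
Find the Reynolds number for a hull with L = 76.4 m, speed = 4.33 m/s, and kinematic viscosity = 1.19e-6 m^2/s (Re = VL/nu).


Formula: Re = V * L / nu
Step 1 — V * L = 4.33 * 76.4 = 330.812 m^2/s
Step 2 — Re = 330.812 / 1.19e-6 = 2.78e+08

2.78e+08


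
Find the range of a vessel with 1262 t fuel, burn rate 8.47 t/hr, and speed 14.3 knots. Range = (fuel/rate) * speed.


Formula: endurance = fuel / rate; range = endurance * speed
Step 1 — endurance = 1262 / 8.47 = 148.9965 hours
Step 2 — range = 148.9965 * 14.3 ≈ 2130.6 nautical miles (5 s.f.)

2130.6 NM


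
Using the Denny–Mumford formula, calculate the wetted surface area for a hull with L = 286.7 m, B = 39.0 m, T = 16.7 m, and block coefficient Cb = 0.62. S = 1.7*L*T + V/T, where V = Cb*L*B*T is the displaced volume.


Formula: S = 1.7*L*T + V/T with V = Cb*L*B*T, i.e. S = L * (1.7*T + Cb*B)
Step 1 — 1.7*T = 1.7 * 16.7 = 28.39 m
Step 2 — Cb*B = 0.62 * 39.0 = 24.18 m
Step 3 — 1.7*T + Cb*B = 28.39 + 24.18 = 52.57 m
Step 4 — S = 286.7 * 52.57 ≈ 15072 m^2 (5 s.f.)

15072 m^2


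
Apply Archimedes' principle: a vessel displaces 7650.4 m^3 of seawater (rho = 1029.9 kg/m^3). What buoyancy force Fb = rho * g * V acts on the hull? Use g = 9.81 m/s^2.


Formula: Fb = rho * g * V
Substituting: Fb = 1029.9 * 9.81 * 7650.4
Intermediate: 1029.9 * 9.81 = 10103.319
Result: Fb = 10103.319 * 7650.4 ≈ 77294000 N (5 s.f.)

77294000 N


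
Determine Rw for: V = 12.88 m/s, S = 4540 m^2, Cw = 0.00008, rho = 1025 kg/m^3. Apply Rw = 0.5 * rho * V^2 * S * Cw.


Formula: Rw = 0.5 * rho * V^2 * S * Cw
Step 1 — V^2 = 12.88^2 = 165.8944
Step 2 — 0.5 * rho * V^2 = 0.5 * 1025 * 165.8944 = 85020.88
Step 3 — Rw = 85020.88 * 4540 * 0.00008 ≈ 30880 N (5 s.f.)

30880 N


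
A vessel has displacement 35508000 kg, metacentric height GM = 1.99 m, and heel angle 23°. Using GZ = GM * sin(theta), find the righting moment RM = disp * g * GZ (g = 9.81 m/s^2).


Formula: GZ = GM * sin(theta); RM = disp * g * GZ
Step 1 — GZ = 1.99 * sin(23°) = 1.99 * 0.390731 = 0.777555 m
Step 2 — RM = 35508000 * 9.81 * 0.777555 ≈ 270850000 N·m (5 s.f.)

270850000 N·m


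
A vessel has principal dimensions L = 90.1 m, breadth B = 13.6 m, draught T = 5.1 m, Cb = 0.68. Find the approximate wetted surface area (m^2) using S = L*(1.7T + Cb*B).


Formula: S = 1.7*L*T + V/T with V = Cb*L*B*T, i.e. S = L * (1.7*T + Cb*B)
Step 1 — 1.7*T = 1.7 * 5.1 = 8.67 m
Step 2 — Cb*B = 0.68 * 13.6 = 9.248 m
Step 3 — 1.7*T + Cb*B = 8.67 + 9.248 = 17.918 m
Step 4 — S = 90.1 * 17.918 ≈ 1614.4 m^2 (5 s.f.)

1614.4 m^2


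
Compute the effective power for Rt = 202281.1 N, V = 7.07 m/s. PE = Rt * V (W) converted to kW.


Formula: PE = Rt * V / 1000 (kW)
Step 1 — PE (W) = 202281.1 * 7.07 = 1430127.377 W
Step 2 — PE (kW) = 1430127.377 / 1000 ≈ 1430.1 kW (5 s.f.)

1430.1 kW


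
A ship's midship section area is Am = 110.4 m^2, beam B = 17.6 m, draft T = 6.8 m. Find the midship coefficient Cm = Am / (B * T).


Formula: Cm = Am / (B * T)
Step 1 — B * T = 17.6 * 6.8 = 119.68 m^2
Step 2 — Cm = 110.4 / 119.68 ≈ 0.92246 (5 s.f.)

0.92246


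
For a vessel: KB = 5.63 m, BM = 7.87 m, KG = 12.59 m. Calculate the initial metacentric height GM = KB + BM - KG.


Formula: GM = KB + BM - KG
Step 1 — KM = KB + BM = 5.63 + 7.87 = 13.5 m
Step 2 — GM = KM - KG = 13.5 - 12.59 = 0.91 m

0.91 m


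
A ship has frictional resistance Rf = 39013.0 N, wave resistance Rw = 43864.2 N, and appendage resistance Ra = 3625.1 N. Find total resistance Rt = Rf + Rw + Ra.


Formula: Rt = Rf + Rw + Ra
Substituting: Rt = 39013.0 + 43864.2 + 3625.1
Result: Rt = 86502.3 N

86502.3 N


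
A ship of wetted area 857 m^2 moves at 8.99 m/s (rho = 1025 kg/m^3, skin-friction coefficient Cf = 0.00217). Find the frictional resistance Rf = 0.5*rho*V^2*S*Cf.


Formula: Rf = 0.5 * rho * V^2 * S * Cf
Step 1 — V^2 = 8.99^2 = 80.8201
Step 2 — 0.5 * rho * V^2 = 0.5 * 1025 * 80.8201 = 41420.30125
Step 3 — Rf = 41420.30125 * 857 * 0.00217 ≈ 77029 N (5 s.f.)

77029 N


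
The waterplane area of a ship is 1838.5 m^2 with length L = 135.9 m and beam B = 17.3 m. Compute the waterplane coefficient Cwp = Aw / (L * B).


Formula: Cwp = Aw / (L * B)
Step 1 — L * B = 135.9 * 17.3 = 2351.07 m^2
Step 2 — Cwp = 1838.5 / 2351.07 ≈ 0.78198 (5 s.f.)

0.78198


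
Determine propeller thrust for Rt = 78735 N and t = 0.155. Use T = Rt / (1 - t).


Formula: T = Rt / (1 - t)
Step 1 — (1 - t) = 1 - 0.155 = 0.845
Step 2 — T = 78735 / 0.845 ≈ 93178 N (5 s.f.)

93178 N


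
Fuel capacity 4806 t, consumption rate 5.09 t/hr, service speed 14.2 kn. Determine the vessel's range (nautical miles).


Formula: endurance = fuel / rate; range = endurance * speed
Step 1 — endurance = 4806 / 5.09 = 944.2043 hours
Step 2 — range = 944.2043 * 14.2 ≈ 13408 nautical miles (5 s.f.)

13408 NM


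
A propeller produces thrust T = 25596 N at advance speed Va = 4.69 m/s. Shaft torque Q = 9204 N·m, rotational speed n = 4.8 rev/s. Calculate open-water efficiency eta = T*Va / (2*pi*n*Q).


Formula: eta = T * Va / (2 * pi * n * Q)
Step 1 — numerator = T * Va = 25596 * 4.69 = 120045.24
Step 2 — 2 * pi * n = 2 * pi * 4.8 = 30.159289
Step 3 — denominator = 30.159289 * 9204 = 277586.1
Step 4 — eta = 120045.24 / 277586.1 ≈ 0.43246 (5 s.f.)

0.43246


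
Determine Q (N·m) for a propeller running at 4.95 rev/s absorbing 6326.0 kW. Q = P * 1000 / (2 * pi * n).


Formula: Q = P_W / (2 * pi * n)
Step 1 — P_W = 6326.0 kW * 1000 = 6326000.0 W
Step 2 — 2 * pi * n = 2 * pi * 4.95 = 31.101767
Step 3 — Q = 6326000.0 / 31.101767 ≈ 203400 N·m (5 s.f.)

203400 N·m


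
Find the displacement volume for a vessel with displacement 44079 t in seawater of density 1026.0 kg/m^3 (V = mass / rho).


Formula: V = mass / rho
Step 1 — convert tonnes to kg: 44079 t * 1000 = 44079000 kg
Step 2 — V = 44079000 / 1026.0 ≈ 42962 m^3 (5 s.f.)

42962 m^3


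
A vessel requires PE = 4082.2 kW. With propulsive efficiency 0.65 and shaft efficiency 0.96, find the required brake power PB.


Formula: PB = PE / (eta_D * eta_S)
Step 1 — combined efficiency = eta_D * eta_S = 0.65 * 0.96 = 0.624
Step 2 — PB = 4082.2 / 0.624 ≈ 6542.0 kW (5 s.f.)

6542.0 kW
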